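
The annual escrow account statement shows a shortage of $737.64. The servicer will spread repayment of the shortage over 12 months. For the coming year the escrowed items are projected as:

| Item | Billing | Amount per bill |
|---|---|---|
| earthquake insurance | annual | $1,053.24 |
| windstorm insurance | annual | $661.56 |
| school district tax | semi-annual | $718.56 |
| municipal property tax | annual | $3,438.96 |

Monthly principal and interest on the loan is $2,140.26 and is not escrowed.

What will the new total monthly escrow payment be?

$610.71

Earthquake insurance = $1,053.24 annually
Windstorm insurance = $661.56 annually
School district tax = $718.56 × 2 = $1,437.12 annually
Municipal property tax = $3,438.96 annually
Yearly total = $1,053.24 + $661.56 + $1,437.12 + $3,438.96 = $6,590.88
Monthly escrow = $6,590.88 / 12 = $549.24
Monthly shortage recovery: $737.64 / 12 = $61.47
New monthly escrow = $549.24 + $61.47 = $610.71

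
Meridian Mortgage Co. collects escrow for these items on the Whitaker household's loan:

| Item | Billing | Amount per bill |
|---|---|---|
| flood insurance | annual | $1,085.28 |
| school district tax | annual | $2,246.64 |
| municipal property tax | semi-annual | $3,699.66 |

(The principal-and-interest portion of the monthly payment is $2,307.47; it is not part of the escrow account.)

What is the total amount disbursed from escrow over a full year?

Flood insurance — $1,085.28 per year
School district tax — $2,246.64 per year
Municipal property tax — $3,699.66 × 2 = $7,399.32 per year
Yearly total = $1,085.28 + $2,246.64 + $7,399.32 = $10,731.24

$10,731.24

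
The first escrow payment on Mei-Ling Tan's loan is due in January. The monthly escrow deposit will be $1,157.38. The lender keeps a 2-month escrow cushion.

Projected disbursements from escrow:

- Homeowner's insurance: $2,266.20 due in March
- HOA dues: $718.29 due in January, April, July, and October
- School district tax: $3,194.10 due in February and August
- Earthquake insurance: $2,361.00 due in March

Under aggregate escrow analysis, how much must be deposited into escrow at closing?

Cushion = 2 × $1,157.38 = $2,314.76
Trial balance (start $0, +$1,157.38 each month, − disbursements):
  Jan: +$1,157.38 − $718.29 → $439.09
  Feb: +$1,157.38 − $3,194.10 → -$1,597.63
  Mar: +$1,157.38 − $4,627.20 → -$5,067.45
  Apr: +$1,157.38 − $718.29 → -$4,628.36
  May: +$1,157.38 → -$3,470.98
  Jun: +$1,157.38 → -$2,313.60
  Jul: +$1,157.38 − $718.29 → -$1,874.51
  Aug: +$1,157.38 − $3,194.10 → -$3,911.23
  Sep: +$1,157.38 → -$2,753.85
  Oct: +$1,157.38 − $718.29 → -$2,314.76
  Nov: +$1,157.38 → -$1,157.38
  Dec: +$1,157.38 → $0.00
Lowest trial balance = -$5,067.45 (Mar)
Initial deposit = cushion − low point = $2,314.76 − (-$5,067.45) = $7,382.21

$7,382.21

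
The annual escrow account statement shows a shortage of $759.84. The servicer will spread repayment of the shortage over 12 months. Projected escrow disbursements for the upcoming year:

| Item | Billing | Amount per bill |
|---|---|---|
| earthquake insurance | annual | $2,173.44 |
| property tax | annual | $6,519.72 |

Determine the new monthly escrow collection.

$787.75

Earthquake insurance = $2,173.44/yr
Property tax = $6,519.72/yr
Total annual escrow = $2,173.44 + $6,519.72 = $8,693.16
Monthly = $8,693.16 / 12 = $724.43
Monthly shortage recovery: $759.84 / 12 = $63.32
Adjusted monthly = $724.43 + $63.32 = $787.75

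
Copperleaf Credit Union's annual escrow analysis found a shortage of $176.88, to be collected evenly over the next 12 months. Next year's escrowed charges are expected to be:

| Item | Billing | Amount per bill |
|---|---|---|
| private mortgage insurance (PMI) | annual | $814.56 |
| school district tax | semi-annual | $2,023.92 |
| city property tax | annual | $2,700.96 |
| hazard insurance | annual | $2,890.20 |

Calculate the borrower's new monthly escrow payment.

Private mortgage insurance (PMI) = $814.56 per year
School district tax = $2,023.92 × 2 = $4,047.84 per year
City property tax = $2,700.96 per year
Hazard insurance = $2,890.20 per year
Total per year = $10,453.56
Per month = $10,453.56 ÷ 12 = $871.13
Shortage spread = $176.88 / 12 = $14.74/mo
New monthly escrow = $871.13 + $14.74 = $885.87

$885.87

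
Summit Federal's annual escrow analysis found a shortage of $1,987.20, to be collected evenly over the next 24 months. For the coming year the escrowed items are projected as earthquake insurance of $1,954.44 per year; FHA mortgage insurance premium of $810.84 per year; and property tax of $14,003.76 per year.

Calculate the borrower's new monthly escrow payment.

$1,480.22

Earthquake insurance: $1,954.44 per year
FHA mortgage insurance premium: $810.84 per year
Property tax: $14,003.76 per year
Total per year = $16,769.04
Monthly escrow = $16,769.04 / 12 = $1,397.42
Shortage spread = $1,987.20 / 24 = $82.80/mo
Adjusted monthly = $1,397.42 + $82.80 = $1,480.22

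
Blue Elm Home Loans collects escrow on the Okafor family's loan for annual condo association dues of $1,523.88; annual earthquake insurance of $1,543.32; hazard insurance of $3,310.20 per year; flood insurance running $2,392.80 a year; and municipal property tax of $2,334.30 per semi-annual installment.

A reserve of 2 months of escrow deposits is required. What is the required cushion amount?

$2,239.80

Condo association dues — $1,523.88 per year
Earthquake insurance — $1,543.32 per year
Hazard insurance — $3,310.20 per year
Flood insurance — $2,392.80 per year
Municipal property tax — $2,334.30 × 2 = $4,668.60 per year
Total annual escrow = $1,523.88 + $1,543.32 + $3,310.20 + $2,392.80 + $4,668.60 = $13,438.80
Monthly escrow = $13,438.80 / 12 = $1,119.90
Required cushion = 2 × $1,119.90 = $2,239.80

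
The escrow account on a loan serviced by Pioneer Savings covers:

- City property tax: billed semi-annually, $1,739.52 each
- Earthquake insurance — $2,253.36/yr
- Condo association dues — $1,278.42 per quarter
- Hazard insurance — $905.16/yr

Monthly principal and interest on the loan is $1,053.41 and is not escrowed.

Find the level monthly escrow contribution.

$979.27

City property tax = $1,739.52 × 2 = $3,479.04 annually
Earthquake insurance = $2,253.36 annually
Condo association dues = $1,278.42 × 4 = $5,113.68 annually
Hazard insurance = $905.16 annually
Annual escrow total = $11,751.24
Base monthly escrow = $11,751.24 ÷ 12 = $979.27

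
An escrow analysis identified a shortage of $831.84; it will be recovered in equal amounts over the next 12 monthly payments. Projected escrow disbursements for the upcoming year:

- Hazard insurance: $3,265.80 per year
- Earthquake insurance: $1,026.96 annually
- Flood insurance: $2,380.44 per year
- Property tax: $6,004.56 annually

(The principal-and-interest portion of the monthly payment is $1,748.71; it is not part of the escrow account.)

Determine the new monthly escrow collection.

$1,125.80

Hazard insurance — $3,265.80/yr
Earthquake insurance — $1,026.96/yr
Flood insurance — $2,380.44/yr
Property tax — $6,004.56/yr
Yearly total = $3,265.80 + $1,026.96 + $2,380.44 + $6,004.56 = $12,677.76
Monthly escrow = $12,677.76 / 12 = $1,056.48
Shortage spread = $831.84 ÷ 12 = $69.32/mo
New monthly escrow = $1,056.48 + $69.32 = $1,125.80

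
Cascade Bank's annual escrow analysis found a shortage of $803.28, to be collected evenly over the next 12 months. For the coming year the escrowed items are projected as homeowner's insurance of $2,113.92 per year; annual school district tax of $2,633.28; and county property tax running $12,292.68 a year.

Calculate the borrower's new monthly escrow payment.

$1,486.93

Homeowner's insurance — $2,113.92 annually
School district tax — $2,633.28 annually
County property tax — $12,292.68 annually
Yearly total = $2,113.92 + $2,633.28 + $12,292.68 = $17,039.88
Per month = $17,039.88 / 12 = $1,419.99
Shortage spread = $803.28 ÷ 12 = $66.94/mo
Adjusted monthly = $1,419.99 + $66.94 = $1,486.93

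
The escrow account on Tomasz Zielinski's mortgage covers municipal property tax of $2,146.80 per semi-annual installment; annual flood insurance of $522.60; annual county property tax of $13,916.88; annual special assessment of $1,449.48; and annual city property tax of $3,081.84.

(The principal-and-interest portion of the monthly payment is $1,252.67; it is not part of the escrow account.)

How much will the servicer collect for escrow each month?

Municipal property tax: $2,146.80 × 2 = $4,293.60 annually
Flood insurance: $522.60 annually
County property tax: $13,916.88 annually
Special assessment: $1,449.48 annually
City property tax: $3,081.84 annually
Yearly total = $4,293.60 + $522.60 + $13,916.88 + $1,449.48 + $3,081.84 = $23,264.40
Monthly = $23,264.40 ÷ 12 = $1,938.70

$1,938.70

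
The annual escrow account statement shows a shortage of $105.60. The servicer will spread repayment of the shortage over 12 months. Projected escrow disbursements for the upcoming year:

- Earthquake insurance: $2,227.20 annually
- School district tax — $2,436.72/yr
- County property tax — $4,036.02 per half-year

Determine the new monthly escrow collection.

$1,070.13

Earthquake insurance = $2,227.20/yr
School district tax = $2,436.72/yr
County property tax = $4,036.02 × 2 = $8,072.04/yr
Total annual escrow = $12,735.96
Per month = $12,735.96 ÷ 12 = $1,061.33
Shortage per month = $105.60 / 12 = $8.80
New monthly escrow = $1,061.33 + $8.80 = $1,070.13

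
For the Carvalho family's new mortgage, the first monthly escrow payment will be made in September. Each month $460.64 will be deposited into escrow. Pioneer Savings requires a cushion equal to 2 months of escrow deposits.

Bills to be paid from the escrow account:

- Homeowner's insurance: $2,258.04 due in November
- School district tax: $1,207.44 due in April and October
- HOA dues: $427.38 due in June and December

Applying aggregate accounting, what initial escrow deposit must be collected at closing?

Cushion = 2 × $460.64 = $921.28
Trial balance (start $0, +$460.64 each month, − disbursements):
  Sep: +$460.64 → $460.64
  Oct: +$460.64 − $1,207.44 → -$286.16
  Nov: +$460.64 − $2,258.04 → -$2,083.56
  Dec: +$460.64 − $427.38 → -$2,050.30
  Jan: +$460.64 → -$1,589.66
  Feb: +$460.64 → -$1,129.02
  Mar: +$460.64 → -$668.38
  Apr: +$460.64 − $1,207.44 → -$1,415.18
  May: +$460.64 → -$954.54
  Jun: +$460.64 − $427.38 → -$921.28
  Jul: +$460.64 → -$460.64
  Aug: +$460.64 → $0.00
Lowest trial balance = -$2,083.56 (Nov)
Initial deposit = cushion − low point = $921.28 − (-$2,083.56) = $3,004.84

$3,004.84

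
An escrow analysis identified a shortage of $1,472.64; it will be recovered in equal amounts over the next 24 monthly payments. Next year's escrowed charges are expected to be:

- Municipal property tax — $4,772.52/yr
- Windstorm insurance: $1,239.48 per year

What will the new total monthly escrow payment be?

Municipal property tax = $4,772.52 annually
Windstorm insurance = $1,239.48 annually
Total annual escrow = $6,012.00
Monthly = $6,012.00 ÷ 12 = $501.00
Shortage per month = $1,472.64 / 24 = $61.36
New monthly escrow = $501.00 + $61.36 = $562.36

$562.36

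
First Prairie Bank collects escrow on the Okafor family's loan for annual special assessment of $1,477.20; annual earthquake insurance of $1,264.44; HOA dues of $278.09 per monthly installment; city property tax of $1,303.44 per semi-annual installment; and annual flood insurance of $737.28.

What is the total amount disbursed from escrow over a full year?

Special assessment: $1,477.20 per year
Earthquake insurance: $1,264.44 per year
HOA dues: $278.09 × 12 = $3,337.08 per year
City property tax: $1,303.44 × 2 = $2,606.88 per year
Flood insurance: $737.28 per year
Combined annual = $9,422.88

$9,422.88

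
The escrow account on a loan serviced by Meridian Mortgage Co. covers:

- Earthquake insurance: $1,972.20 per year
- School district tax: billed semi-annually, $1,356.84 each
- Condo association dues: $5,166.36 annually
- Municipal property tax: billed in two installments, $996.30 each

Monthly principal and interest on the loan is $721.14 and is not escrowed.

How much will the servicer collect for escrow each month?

Earthquake insurance = $1,972.20/yr
School district tax = $1,356.84 × 2 = $2,713.68/yr
Condo association dues = $5,166.36/yr
Municipal property tax = $996.30 × 2 = $1,992.60/yr
Yearly total = $1,972.20 + $2,713.68 + $5,166.36 + $1,992.60 = $11,844.84
Per month = $11,844.84 ÷ 12 = $987.07

$987.07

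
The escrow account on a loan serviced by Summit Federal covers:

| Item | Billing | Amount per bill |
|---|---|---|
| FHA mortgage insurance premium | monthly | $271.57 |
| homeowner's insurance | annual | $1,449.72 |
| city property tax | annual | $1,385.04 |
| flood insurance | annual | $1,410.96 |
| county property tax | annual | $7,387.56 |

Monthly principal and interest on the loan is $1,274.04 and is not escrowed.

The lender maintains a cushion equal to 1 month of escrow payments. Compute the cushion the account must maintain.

FHA mortgage insurance premium = $271.57 × 12 = $3,258.84 annually
Homeowner's insurance = $1,449.72 annually
City property tax = $1,385.04 annually
Flood insurance = $1,410.96 annually
County property tax = $7,387.56 annually
Annual escrow total = $3,258.84 + $1,449.72 + $1,385.04 + $1,410.96 + $7,387.56 = $14,892.12
Monthly = $14,892.12 ÷ 12 = $1,241.01
Required cushion = 1 × $1,241.01 = $1,241.01

$1,241.01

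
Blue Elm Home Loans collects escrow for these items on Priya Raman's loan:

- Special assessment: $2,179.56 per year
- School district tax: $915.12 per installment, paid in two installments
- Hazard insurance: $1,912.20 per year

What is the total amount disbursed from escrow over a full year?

Special assessment — $2,179.56 per year
School district tax — $915.12 × 2 = $1,830.24 per year
Hazard insurance — $1,912.20 per year
Total per year = $2,179.56 + $1,830.24 + $1,912.20 = $5,922.00

$5,922.00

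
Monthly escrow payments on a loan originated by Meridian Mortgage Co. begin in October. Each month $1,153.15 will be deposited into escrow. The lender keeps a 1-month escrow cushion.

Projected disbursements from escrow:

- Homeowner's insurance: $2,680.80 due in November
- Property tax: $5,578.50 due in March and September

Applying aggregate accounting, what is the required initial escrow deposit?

Cushion = 1 × $1,153.15 = $1,153.15
Trial balance (start $0, +$1,153.15 each month, − disbursements):
  Oct: +$1,153.15 → $1,153.15
  Nov: +$1,153.15 − $2,680.80 → -$374.50
  Dec: +$1,153.15 → $778.65
  Jan: +$1,153.15 → $1,931.80
  Feb: +$1,153.15 → $3,084.95
  Mar: +$1,153.15 − $5,578.50 → -$1,340.40
  Apr: +$1,153.15 → -$187.25
  May: +$1,153.15 → $965.90
  Jun: +$1,153.15 → $2,119.05
  Jul: +$1,153.15 → $3,272.20
  Aug: +$1,153.15 → $4,425.35
  Sep: +$1,153.15 − $5,578.50 → $0.00
Lowest trial balance = -$1,340.40 (Mar)
Initial deposit = cushion − low point = $1,153.15 − (-$1,340.40) = $2,493.55

$2,493.55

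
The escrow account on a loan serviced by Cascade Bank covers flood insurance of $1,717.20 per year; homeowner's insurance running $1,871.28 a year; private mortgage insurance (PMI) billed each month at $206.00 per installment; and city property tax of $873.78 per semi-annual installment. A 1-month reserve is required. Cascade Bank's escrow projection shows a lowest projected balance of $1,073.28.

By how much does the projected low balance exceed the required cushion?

$422.61

Flood insurance = $1,717.20 per year
Homeowner's insurance = $1,871.28 per year
Private mortgage insurance (PMI) = $206.00 × 12 = $2,472.00 per year
City property tax = $873.78 × 2 = $1,747.56 per year
Total annual escrow = $1,717.20 + $1,871.28 + $2,472.00 + $1,747.56 = $7,808.04
Base monthly escrow = $7,808.04 ÷ 12 = $650.67
Required cushion = 1 × $650.67 = $650.67
Excess over cushion: $1,073.28 − $650.67 = $422.61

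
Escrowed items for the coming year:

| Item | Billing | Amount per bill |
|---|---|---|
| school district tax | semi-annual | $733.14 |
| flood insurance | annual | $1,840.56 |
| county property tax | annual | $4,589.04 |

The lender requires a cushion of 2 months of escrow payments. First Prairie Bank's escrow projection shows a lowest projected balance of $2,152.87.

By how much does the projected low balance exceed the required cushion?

School district tax: $733.14 × 2 = $1,466.28
Flood insurance: $1,840.56
County property tax: $4,589.04
Yearly total = $7,895.88
Monthly = $7,895.88 / 12 = $657.99
Cushion = 2 × $657.99 = $1,315.98
Surplus = $2,152.87 − $1,315.98 = $836.89

$836.89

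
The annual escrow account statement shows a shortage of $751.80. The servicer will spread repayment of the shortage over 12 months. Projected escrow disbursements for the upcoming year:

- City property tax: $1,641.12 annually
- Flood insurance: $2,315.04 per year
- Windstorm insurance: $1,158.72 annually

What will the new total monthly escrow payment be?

$488.89

City property tax — $1,641.12 per year
Flood insurance — $2,315.04 per year
Windstorm insurance — $1,158.72 per year
Total annual escrow = $5,114.88
Base monthly escrow = $5,114.88 ÷ 12 = $426.24
Shortage per month = $751.80 ÷ 12 = $62.65
Adjusted monthly = $426.24 + $62.65 = $488.89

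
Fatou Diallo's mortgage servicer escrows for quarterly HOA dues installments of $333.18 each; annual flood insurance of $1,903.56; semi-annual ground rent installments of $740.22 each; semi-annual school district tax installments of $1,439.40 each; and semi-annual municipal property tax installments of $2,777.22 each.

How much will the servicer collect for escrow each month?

$1,095.83

HOA dues: $333.18 × 4 = $1,332.72
Flood insurance: $1,903.56
Ground rent: $740.22 × 2 = $1,480.44
School district tax: $1,439.40 × 2 = $2,878.80
Municipal property tax: $2,777.22 × 2 = $5,554.44
Annual escrow total = $13,149.96
Monthly escrow = $13,149.96 ÷ 12 = $1,095.83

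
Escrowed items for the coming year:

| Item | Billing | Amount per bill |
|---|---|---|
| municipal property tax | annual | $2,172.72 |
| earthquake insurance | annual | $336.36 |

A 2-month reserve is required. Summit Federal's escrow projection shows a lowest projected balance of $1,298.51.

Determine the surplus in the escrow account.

Municipal property tax = $2,172.72 annually
Earthquake insurance = $336.36 annually
Yearly total = $2,509.08
Per month = $2,509.08 / 12 = $209.09
Required reserve = 2 × $209.09 = $418.18
Excess over cushion: $1,298.51 − $418.18 = $880.33

$880.33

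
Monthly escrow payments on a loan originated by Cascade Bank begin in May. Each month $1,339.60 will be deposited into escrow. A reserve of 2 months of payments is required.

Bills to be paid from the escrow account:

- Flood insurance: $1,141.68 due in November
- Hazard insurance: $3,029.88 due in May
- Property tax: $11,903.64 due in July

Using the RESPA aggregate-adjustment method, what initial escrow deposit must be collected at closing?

Cushion = 2 × $1,339.60 = $2,679.20
Trial balance (start $0, +$1,339.60 each month, − disbursements):
  May: +$1,339.60 − $3,029.88 → -$1,690.28
  Jun: +$1,339.60 → -$350.68
  Jul: +$1,339.60 − $11,903.64 → -$10,914.72
  Aug: +$1,339.60 → -$9,575.12
  Sep: +$1,339.60 → -$8,235.52
  Oct: +$1,339.60 → -$6,895.92
  Nov: +$1,339.60 − $1,141.68 → -$6,698.00
  Dec: +$1,339.60 → -$5,358.40
  Jan: +$1,339.60 → -$4,018.80
  Feb: +$1,339.60 → -$2,679.20
  Mar: +$1,339.60 → -$1,339.60
  Apr: +$1,339.60 → $0.00
Lowest trial balance = -$10,914.72 (Jul)
Initial deposit = cushion − low point = $2,679.20 − (-$10,914.72) = $13,593.92

$13,593.92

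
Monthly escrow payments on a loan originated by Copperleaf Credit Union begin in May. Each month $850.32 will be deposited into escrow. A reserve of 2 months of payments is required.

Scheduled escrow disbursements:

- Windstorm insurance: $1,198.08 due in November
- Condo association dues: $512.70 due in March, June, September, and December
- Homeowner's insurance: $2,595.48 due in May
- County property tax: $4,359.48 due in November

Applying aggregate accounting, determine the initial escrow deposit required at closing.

Cushion = 2 × $850.32 = $1,700.64
Trial balance (start $0, +$850.32 each month, − disbursements):
  May: +$850.32 − $2,595.48 → -$1,745.16
  Jun: +$850.32 − $512.70 → -$1,407.54
  Jul: +$850.32 → -$557.22
  Aug: +$850.32 → $293.10
  Sep: +$850.32 − $512.70 → $630.72
  Oct: +$850.32 → $1,481.04
  Nov: +$850.32 − $5,557.56 → -$3,226.20
  Dec: +$850.32 − $512.70 → -$2,888.58
  Jan: +$850.32 → -$2,038.26
  Feb: +$850.32 → -$1,187.94
  Mar: +$850.32 − $512.70 → -$850.32
  Apr: +$850.32 → $0.00
Lowest trial balance = -$3,226.20 (Nov)
Initial deposit = cushion − low point = $1,700.64 − (-$3,226.20) = $4,926.84

$4,926.84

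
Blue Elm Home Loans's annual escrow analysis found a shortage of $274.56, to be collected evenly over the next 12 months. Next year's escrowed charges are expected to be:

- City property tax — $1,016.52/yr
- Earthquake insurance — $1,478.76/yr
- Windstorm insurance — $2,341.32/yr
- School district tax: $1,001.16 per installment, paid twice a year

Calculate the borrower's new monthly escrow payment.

$592.79

City property tax: $1,016.52 annually
Earthquake insurance: $1,478.76 annually
Windstorm insurance: $2,341.32 annually
School district tax: $1,001.16 × 2 = $2,002.32 annually
Annual escrow total = $1,016.52 + $1,478.76 + $2,341.32 + $2,002.32 = $6,838.92
Monthly = $6,838.92 / 12 = $569.91
Monthly shortage recovery: $274.56 ÷ 12 = $22.88
New monthly escrow = $569.91 + $22.88 = $592.79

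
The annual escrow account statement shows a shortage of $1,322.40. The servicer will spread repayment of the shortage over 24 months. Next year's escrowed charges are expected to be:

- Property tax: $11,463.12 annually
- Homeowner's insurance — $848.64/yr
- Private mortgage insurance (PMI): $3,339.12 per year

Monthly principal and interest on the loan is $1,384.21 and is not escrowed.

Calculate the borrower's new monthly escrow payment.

$1,359.34

Property tax: $11,463.12
Homeowner's insurance: $848.64
Private mortgage insurance (PMI): $3,339.12
Annual escrow total = $11,463.12 + $848.64 + $3,339.12 = $15,650.88
Per month = $15,650.88 ÷ 12 = $1,304.24
Monthly shortage recovery: $1,322.40 ÷ 24 = $55.10
New monthly escrow = $1,304.24 + $55.10 = $1,359.34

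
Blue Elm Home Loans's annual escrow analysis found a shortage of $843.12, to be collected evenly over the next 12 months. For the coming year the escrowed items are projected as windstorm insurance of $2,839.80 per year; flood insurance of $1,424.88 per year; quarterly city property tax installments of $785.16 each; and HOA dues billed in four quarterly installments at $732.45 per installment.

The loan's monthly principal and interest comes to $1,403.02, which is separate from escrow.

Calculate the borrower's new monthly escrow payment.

Windstorm insurance: $2,839.80 per year
Flood insurance: $1,424.88 per year
City property tax: $785.16 × 4 = $3,140.64 per year
HOA dues: $732.45 × 4 = $2,929.80 per year
Total per year = $10,335.12
Monthly escrow = $10,335.12 ÷ 12 = $861.26
Shortage per month = $843.12 / 12 = $70.26
New monthly escrow = $861.26 + $70.26 = $931.52

$931.52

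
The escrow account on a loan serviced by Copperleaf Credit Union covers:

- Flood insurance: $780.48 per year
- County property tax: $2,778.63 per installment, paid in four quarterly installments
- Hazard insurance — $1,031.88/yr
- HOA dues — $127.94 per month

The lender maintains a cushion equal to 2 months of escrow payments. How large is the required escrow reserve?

Flood insurance — $780.48 annually
County property tax — $2,778.63 × 4 = $11,114.52 annually
Hazard insurance — $1,031.88 annually
HOA dues — $127.94 × 12 = $1,535.28 annually
Total annual escrow = $14,462.16
Per month = $14,462.16 / 12 = $1,205.18
Reserve = 2 × $1,205.18 = $2,410.36

$2,410.36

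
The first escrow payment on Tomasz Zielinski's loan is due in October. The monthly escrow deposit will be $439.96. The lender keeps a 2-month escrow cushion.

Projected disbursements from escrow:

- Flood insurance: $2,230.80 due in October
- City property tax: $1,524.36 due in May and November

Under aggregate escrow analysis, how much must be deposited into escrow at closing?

Cushion = 2 × $439.96 = $879.92
Trial balance (start $0, +$439.96 each month, − disbursements):
  Oct: +$439.96 − $2,230.80 → -$1,790.84
  Nov: +$439.96 − $1,524.36 → -$2,875.24
  Dec: +$439.96 → -$2,435.28
  Jan: +$439.96 → -$1,995.32
  Feb: +$439.96 → -$1,555.36
  Mar: +$439.96 → -$1,115.40
  Apr: +$439.96 → -$675.44
  May: +$439.96 − $1,524.36 → -$1,759.84
  Jun: +$439.96 → -$1,319.88
  Jul: +$439.96 → -$879.92
  Aug: +$439.96 → -$439.96
  Sep: +$439.96 → $0.00
Lowest trial balance = -$2,875.24 (Nov)
Initial deposit = cushion − low point = $879.92 − (-$2,875.24) = $3,755.16

$3,755.16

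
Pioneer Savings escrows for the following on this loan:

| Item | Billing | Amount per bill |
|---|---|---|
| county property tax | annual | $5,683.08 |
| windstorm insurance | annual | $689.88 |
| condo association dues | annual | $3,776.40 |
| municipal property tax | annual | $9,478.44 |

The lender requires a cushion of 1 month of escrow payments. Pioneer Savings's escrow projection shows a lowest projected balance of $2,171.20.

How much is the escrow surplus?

County property tax = $5,683.08
Windstorm insurance = $689.88
Condo association dues = $3,776.40
Municipal property tax = $9,478.44
Yearly total = $5,683.08 + $689.88 + $3,776.40 + $9,478.44 = $19,627.80
Monthly = $19,627.80 ÷ 12 = $1,635.65
Required cushion = 1 × $1,635.65 = $1,635.65
Surplus = $2,171.20 − $1,635.65 = $535.55

$535.55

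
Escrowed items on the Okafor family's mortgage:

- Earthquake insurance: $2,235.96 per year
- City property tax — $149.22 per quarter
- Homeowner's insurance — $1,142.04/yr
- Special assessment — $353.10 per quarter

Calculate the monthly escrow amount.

Earthquake insurance = $2,235.96
City property tax = $149.22 × 4 = $596.88
Homeowner's insurance = $1,142.04
Special assessment = $353.10 × 4 = $1,412.40
Total annual escrow = $5,387.28
Base monthly escrow = $5,387.28 / 12 = $448.94

$448.94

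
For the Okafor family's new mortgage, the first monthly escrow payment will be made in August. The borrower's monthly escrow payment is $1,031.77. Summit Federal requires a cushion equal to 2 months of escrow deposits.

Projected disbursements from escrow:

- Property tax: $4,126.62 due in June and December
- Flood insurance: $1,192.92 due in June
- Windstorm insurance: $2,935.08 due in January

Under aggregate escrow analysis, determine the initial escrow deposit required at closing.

$3,095.31

Cushion = 2 × $1,031.77 = $2,063.54
Trial balance (start $0, +$1,031.77 each month, − disbursements):
  Aug: +$1,031.77 → $1,031.77
  Sep: +$1,031.77 → $2,063.54
  Oct: +$1,031.77 → $3,095.31
  Nov: +$1,031.77 → $4,127.08
  Dec: +$1,031.77 − $4,126.62 → $1,032.23
  Jan: +$1,031.77 − $2,935.08 → -$871.08
  Feb: +$1,031.77 → $160.69
  Mar: +$1,031.77 → $1,192.46
  Apr: +$1,031.77 → $2,224.23
  May: +$1,031.77 → $3,256.00
  Jun: +$1,031.77 − $5,319.54 → -$1,031.77
  Jul: +$1,031.77 → $0.00
Lowest trial balance = -$1,031.77 (Jun)
Initial deposit = cushion − low point = $2,063.54 − (-$1,031.77) = $3,095.31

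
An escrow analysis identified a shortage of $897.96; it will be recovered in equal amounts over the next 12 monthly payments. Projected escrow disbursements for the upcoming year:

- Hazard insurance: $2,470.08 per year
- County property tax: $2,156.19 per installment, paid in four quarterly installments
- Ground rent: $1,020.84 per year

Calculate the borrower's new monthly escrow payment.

$1,084.47

Hazard insurance = $2,470.08/yr
County property tax = $2,156.19 × 4 = $8,624.76/yr
Ground rent = $1,020.84/yr
Yearly total = $12,115.68
Per month = $12,115.68 ÷ 12 = $1,009.64
Shortage per month = $897.96 ÷ 12 = $74.83
Adjusted monthly = $1,009.64 + $74.83 = $1,084.47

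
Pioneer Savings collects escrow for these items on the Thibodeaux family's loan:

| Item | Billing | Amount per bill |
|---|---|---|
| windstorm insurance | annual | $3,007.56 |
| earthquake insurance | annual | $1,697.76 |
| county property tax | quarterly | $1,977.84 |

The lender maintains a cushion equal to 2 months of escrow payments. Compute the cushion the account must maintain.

Windstorm insurance — $3,007.56
Earthquake insurance — $1,697.76
County property tax — $1,977.84 × 4 = $7,911.36
Combined annual = $12,616.68
Per month = $12,616.68 ÷ 12 = $1,051.39
Required cushion = 2 × $1,051.39 = $2,102.78

$2,102.78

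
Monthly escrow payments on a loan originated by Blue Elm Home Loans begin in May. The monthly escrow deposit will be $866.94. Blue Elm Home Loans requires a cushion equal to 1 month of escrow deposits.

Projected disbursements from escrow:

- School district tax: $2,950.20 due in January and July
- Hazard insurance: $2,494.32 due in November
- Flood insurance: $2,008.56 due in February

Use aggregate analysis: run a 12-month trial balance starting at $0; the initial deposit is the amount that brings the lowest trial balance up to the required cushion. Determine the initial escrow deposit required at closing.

$2,600.82

Cushion = 1 × $866.94 = $866.94
Trial balance (start $0, +$866.94 each month, − disbursements):
  May: +$866.94 → $866.94
  Jun: +$866.94 → $1,733.88
  Jul: +$866.94 − $2,950.20 → -$349.38
  Aug: +$866.94 → $517.56
  Sep: +$866.94 → $1,384.50
  Oct: +$866.94 → $2,251.44
  Nov: +$866.94 − $2,494.32 → $624.06
  Dec: +$866.94 → $1,491.00
  Jan: +$866.94 − $2,950.20 → -$592.26
  Feb: +$866.94 − $2,008.56 → -$1,733.88
  Mar: +$866.94 → -$866.94
  Apr: +$866.94 → $0.00
Lowest trial balance = -$1,733.88 (Feb)
Initial deposit = cushion − low point = $866.94 − (-$1,733.88) = $2,600.82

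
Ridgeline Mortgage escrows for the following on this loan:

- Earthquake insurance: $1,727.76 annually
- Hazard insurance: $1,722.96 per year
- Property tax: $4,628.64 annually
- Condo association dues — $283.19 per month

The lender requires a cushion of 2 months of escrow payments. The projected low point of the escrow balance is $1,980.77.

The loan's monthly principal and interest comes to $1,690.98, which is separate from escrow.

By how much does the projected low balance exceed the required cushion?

Earthquake insurance — $1,727.76/yr
Hazard insurance — $1,722.96/yr
Property tax — $4,628.64/yr
Condo association dues — $283.19 × 12 = $3,398.28/yr
Total per year = $1,727.76 + $1,722.96 + $4,628.64 + $3,398.28 = $11,477.64
Monthly = $11,477.64 ÷ 12 = $956.47
Cushion = 2 × $956.47 = $1,912.94
Excess over cushion: $1,980.77 − $1,912.94 = $67.83

$67.83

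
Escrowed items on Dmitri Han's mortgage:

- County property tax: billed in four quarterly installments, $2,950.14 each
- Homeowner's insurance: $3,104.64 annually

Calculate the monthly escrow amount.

County property tax = $2,950.14 × 4 = $11,800.56 annually
Homeowner's insurance = $3,104.64 annually
Total per year = $11,800.56 + $3,104.64 = $14,905.20
Monthly = $14,905.20 ÷ 12 = $1,242.10

$1,242.10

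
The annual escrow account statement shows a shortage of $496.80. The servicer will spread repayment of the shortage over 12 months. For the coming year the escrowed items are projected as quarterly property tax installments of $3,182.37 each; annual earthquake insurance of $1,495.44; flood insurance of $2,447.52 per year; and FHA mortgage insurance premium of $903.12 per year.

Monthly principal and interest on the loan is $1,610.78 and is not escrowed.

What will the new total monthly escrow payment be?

$1,506.03

Property tax: $3,182.37 × 4 = $12,729.48 annually
Earthquake insurance: $1,495.44 annually
Flood insurance: $2,447.52 annually
FHA mortgage insurance premium: $903.12 annually
Annual escrow total = $17,575.56
Monthly escrow = $17,575.56 ÷ 12 = $1,464.63
Shortage per month = $496.80 / 12 = $41.40
Adjusted monthly = $1,464.63 + $41.40 = $1,506.03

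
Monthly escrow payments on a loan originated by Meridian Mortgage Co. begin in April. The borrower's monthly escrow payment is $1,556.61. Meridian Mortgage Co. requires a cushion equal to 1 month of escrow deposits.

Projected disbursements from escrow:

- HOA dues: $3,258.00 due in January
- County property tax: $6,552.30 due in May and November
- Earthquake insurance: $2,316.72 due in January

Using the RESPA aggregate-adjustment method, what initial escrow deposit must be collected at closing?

$4,995.69

Cushion = 1 × $1,556.61 = $1,556.61
Trial balance (start $0, +$1,556.61 each month, − disbursements):
  Apr: +$1,556.61 → $1,556.61
  May: +$1,556.61 − $6,552.30 → -$3,439.08
  Jun: +$1,556.61 → -$1,882.47
  Jul: +$1,556.61 → -$325.86
  Aug: +$1,556.61 → $1,230.75
  Sep: +$1,556.61 → $2,787.36
  Oct: +$1,556.61 → $4,343.97
  Nov: +$1,556.61 − $6,552.30 → -$651.72
  Dec: +$1,556.61 → $904.89
  Jan: +$1,556.61 − $5,574.72 → -$3,113.22
  Feb: +$1,556.61 → -$1,556.61
  Mar: +$1,556.61 → $0.00
Lowest trial balance = -$3,439.08 (May)
Initial deposit = cushion − low point = $1,556.61 − (-$3,439.08) = $4,995.69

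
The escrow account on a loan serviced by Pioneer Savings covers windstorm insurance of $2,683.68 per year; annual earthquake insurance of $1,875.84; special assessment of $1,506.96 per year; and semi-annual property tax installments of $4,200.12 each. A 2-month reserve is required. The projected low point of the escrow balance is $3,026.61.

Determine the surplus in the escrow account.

$615.49

Windstorm insurance = $2,683.68 annually
Earthquake insurance = $1,875.84 annually
Special assessment = $1,506.96 annually
Property tax = $4,200.12 × 2 = $8,400.24 annually
Total per year = $2,683.68 + $1,875.84 + $1,506.96 + $8,400.24 = $14,466.72
Per month = $14,466.72 ÷ 12 = $1,205.56
Cushion = 2 × $1,205.56 = $2,411.12
Surplus = $3,026.61 − $2,411.12 = $615.49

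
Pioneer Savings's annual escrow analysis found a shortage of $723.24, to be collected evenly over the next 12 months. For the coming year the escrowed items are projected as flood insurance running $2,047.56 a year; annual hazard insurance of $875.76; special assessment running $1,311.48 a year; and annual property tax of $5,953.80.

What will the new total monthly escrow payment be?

$909.32

Flood insurance: $2,047.56/yr
Hazard insurance: $875.76/yr
Special assessment: $1,311.48/yr
Property tax: $5,953.80/yr
Yearly total = $2,047.56 + $875.76 + $1,311.48 + $5,953.80 = $10,188.60
Monthly = $10,188.60 ÷ 12 = $849.05
Shortage per month = $723.24 ÷ 12 = $60.27
New monthly escrow = $849.05 + $60.27 = $909.32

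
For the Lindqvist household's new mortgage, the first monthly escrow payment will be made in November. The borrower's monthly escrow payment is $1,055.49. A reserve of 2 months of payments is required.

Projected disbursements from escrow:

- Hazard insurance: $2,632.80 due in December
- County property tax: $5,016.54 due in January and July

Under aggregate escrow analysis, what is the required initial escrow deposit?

$6,593.85

Cushion = 2 × $1,055.49 = $2,110.98
Trial balance (start $0, +$1,055.49 each month, − disbursements):
  Nov: +$1,055.49 → $1,055.49
  Dec: +$1,055.49 − $2,632.80 → -$521.82
  Jan: +$1,055.49 − $5,016.54 → -$4,482.87
  Feb: +$1,055.49 → -$3,427.38
  Mar: +$1,055.49 → -$2,371.89
  Apr: +$1,055.49 → -$1,316.40
  May: +$1,055.49 → -$260.91
  Jun: +$1,055.49 → $794.58
  Jul: +$1,055.49 − $5,016.54 → -$3,166.47
  Aug: +$1,055.49 → -$2,110.98
  Sep: +$1,055.49 → -$1,055.49
  Oct: +$1,055.49 → $0.00
Lowest trial balance = -$4,482.87 (Jan)
Initial deposit = cushion − low point = $2,110.98 − (-$4,482.87) = $6,593.85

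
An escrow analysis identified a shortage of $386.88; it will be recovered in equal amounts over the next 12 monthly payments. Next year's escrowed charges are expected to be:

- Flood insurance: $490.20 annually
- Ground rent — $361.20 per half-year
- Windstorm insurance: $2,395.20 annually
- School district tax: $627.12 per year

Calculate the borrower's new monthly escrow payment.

Flood insurance = $490.20 per year
Ground rent = $361.20 × 2 = $722.40 per year
Windstorm insurance = $2,395.20 per year
School district tax = $627.12 per year
Yearly total = $4,234.92
Monthly escrow = $4,234.92 / 12 = $352.91
Shortage spread = $386.88 / 12 = $32.24/mo
New monthly escrow = $352.91 + $32.24 = $385.15

$385.15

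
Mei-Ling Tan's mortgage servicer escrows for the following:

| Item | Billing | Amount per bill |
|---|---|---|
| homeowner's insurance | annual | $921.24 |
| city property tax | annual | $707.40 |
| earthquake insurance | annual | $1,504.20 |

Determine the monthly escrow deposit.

$261.07

Homeowner's insurance = $921.24/yr
City property tax = $707.40/yr
Earthquake insurance = $1,504.20/yr
Annual escrow total = $921.24 + $707.40 + $1,504.20 = $3,132.84
Per month = $3,132.84 ÷ 12 = $261.07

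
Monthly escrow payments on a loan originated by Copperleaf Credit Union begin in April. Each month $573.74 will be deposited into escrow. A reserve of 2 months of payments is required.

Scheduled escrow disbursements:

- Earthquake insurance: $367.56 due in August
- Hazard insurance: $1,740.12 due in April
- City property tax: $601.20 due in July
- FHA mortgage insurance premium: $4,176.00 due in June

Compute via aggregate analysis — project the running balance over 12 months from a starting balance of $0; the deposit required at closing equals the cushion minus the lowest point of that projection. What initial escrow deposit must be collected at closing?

Cushion = 2 × $573.74 = $1,147.48
Trial balance (start $0, +$573.74 each month, − disbursements):
  Apr: +$573.74 − $1,740.12 → -$1,166.38
  May: +$573.74 → -$592.64
  Jun: +$573.74 − $4,176.00 → -$4,194.90
  Jul: +$573.74 − $601.20 → -$4,222.36
  Aug: +$573.74 − $367.56 → -$4,016.18
  Sep: +$573.74 → -$3,442.44
  Oct: +$573.74 → -$2,868.70
  Nov: +$573.74 → -$2,294.96
  Dec: +$573.74 → -$1,721.22
  Jan: +$573.74 → -$1,147.48
  Feb: +$573.74 → -$573.74
  Mar: +$573.74 → $0.00
Lowest trial balance = -$4,222.36 (Jul)
Initial deposit = cushion − low point = $1,147.48 − (-$4,222.36) = $5,369.84

$5,369.84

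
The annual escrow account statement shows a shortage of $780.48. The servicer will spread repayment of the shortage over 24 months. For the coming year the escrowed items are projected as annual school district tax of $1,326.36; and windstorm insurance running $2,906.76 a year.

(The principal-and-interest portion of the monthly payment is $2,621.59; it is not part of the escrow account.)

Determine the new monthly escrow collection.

School district tax: $1,326.36/yr
Windstorm insurance: $2,906.76/yr
Total per year = $4,233.12
Monthly = $4,233.12 ÷ 12 = $352.76
Shortage spread = $780.48 / 24 = $32.52/mo
New monthly escrow = $352.76 + $32.52 = $385.28

$385.28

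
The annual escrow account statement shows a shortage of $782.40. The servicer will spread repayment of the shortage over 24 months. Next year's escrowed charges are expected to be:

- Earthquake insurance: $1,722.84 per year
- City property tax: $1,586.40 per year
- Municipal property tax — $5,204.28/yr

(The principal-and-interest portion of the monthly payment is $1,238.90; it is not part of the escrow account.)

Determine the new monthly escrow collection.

Earthquake insurance — $1,722.84 per year
City property tax — $1,586.40 per year
Municipal property tax — $5,204.28 per year
Total annual escrow = $8,513.52
Monthly escrow = $8,513.52 / 12 = $709.46
Monthly shortage recovery: $782.40 / 24 = $32.60
New monthly escrow = $709.46 + $32.60 = $742.06

$742.06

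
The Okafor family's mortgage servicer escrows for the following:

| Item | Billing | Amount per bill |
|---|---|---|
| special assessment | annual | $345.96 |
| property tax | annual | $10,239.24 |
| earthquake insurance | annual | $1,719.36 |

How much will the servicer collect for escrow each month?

$1,025.38

Special assessment = $345.96/yr
Property tax = $10,239.24/yr
Earthquake insurance = $1,719.36/yr
Total annual escrow = $345.96 + $10,239.24 + $1,719.36 = $12,304.56
Monthly = $12,304.56 / 12 = $1,025.38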